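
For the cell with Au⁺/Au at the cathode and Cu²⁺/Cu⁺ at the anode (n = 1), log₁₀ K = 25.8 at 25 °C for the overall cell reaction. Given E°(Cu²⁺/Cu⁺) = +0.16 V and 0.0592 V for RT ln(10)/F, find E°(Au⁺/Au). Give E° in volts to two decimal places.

+1.69 V

E°cell = (0.0592/n)·log K = (0.0592/1)(25.8) = +1.527 V.
Since Au⁺/Au is the cathode and Cu²⁺/Cu⁺ the anode, E°cell = E°(Au⁺/Au) − E°(Cu²⁺/Cu⁺).
So E°(Au⁺/Au) = E°cell + E°(Cu²⁺/Cu⁺) = +1.527 + (+0.16) = +1.69 V.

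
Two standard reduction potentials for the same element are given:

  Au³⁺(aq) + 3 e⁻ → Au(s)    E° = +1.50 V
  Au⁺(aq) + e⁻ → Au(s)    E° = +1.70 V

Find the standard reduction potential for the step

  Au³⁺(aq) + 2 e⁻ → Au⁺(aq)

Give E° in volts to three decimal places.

Sequential free energies add, so n₃E°₃ = n₁E°₁ + n₂E°₂.
With n₃ = 3, and the known step contributing 1×(+1.70) V, the unknown satisfies 2·E° = 3×(+1.50) − 1×(+1.70) = +2.800.
E° = +2.800 / 2 = +1.400 V.

+1.400 V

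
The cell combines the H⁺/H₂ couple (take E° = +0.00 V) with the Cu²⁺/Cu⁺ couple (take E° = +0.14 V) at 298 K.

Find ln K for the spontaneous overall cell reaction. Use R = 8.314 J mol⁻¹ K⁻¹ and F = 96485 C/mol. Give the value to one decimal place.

Cathode: Cu²⁺/Cu⁺; anode: H⁺/H₂. E°cell = (+0.14) − (+0.00) = +0.14 V, with n = 2.
ΔG° = −nFE° = −RT ln K, so ln K = nFE°/(RT) = (2)(96485)(+0.14) / ((8.314)(298)) = 10.904.

10.9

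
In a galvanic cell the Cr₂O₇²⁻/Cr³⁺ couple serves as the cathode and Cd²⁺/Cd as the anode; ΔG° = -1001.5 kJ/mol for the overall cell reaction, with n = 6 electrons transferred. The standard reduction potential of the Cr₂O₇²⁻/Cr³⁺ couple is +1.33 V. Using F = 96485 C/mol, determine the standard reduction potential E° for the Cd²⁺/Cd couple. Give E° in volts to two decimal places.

E°cell = −ΔG°/(nF) = −(-1001.5×10³)/((6)(96485)) = +1.730 V.
Since Cr₂O₇²⁻/Cr³⁺ is the cathode and Cd²⁺/Cd the anode, E°cell = E°(Cr₂O₇²⁻/Cr³⁺) − E°(Cd²⁺/Cd).
So E°(Cd²⁺/Cd) = E°(Cr₂O₇²⁻/Cr³⁺) − E°cell = (+1.33) − (+1.730) = -0.40 V.

-0.40 V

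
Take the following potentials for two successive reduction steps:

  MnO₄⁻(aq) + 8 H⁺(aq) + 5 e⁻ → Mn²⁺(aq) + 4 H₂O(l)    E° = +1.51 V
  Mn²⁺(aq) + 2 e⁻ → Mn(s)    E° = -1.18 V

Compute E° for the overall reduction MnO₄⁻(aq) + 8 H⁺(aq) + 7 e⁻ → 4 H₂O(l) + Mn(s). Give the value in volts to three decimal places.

Adding the free-energy changes (−nFE°) of the two steps gives −n₃FE°₃ = −n₁FE°₁ − n₂FE°₂.
E°₃ = (5×+1.51 + 2×-1.18) / 7 = (+5.190) / 7 = +0.741 V.
E° values themselves are not directly additive — weighting by electron count is essential.

+0.741 V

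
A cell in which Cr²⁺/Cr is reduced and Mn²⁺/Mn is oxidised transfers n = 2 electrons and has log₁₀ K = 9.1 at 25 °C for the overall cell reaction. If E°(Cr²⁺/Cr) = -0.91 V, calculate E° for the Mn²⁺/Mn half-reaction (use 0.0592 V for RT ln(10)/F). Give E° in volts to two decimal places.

-1.18 V

E°cell = (0.0592/n)·log K = (0.0592/2)(9.1) = +0.269 V.
Since Cr²⁺/Cr is the cathode and Mn²⁺/Mn the anode, E°cell = E°(Cr²⁺/Cr) − E°(Mn²⁺/Mn).
So E°(Mn²⁺/Mn) = E°(Cr²⁺/Cr) − E°cell = (-0.91) − (+0.269) = -1.18 V.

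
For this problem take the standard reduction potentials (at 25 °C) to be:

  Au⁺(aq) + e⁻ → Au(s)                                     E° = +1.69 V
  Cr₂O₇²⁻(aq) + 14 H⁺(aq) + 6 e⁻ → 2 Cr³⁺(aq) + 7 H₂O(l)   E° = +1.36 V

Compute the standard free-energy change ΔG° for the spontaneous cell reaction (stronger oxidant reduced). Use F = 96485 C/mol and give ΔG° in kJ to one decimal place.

Au⁺/Au (E° = +1.69 V) is the cathode; Cr₂O₇²⁻/Cr³⁺ (E° = +1.36 V) is the anode, so E°cell = +0.33 V.
Balancing electrons gives n = 6 (lcm of 1 and 6).
ΔG° = −nFE° = −(6)(96485)(+0.33) = -191,040 J = -191.0 kJ.

-191.0 kJ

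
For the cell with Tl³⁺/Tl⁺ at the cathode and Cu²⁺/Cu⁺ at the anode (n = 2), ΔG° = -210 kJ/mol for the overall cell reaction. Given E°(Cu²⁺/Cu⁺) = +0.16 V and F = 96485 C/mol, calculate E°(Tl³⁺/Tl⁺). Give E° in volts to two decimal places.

E°cell = −ΔG°/(nF) = −(-210×10³)/((2)(96485)) = +1.088 V.
Since Tl³⁺/Tl⁺ is the cathode and Cu²⁺/Cu⁺ the anode, E°cell = E°(Tl³⁺/Tl⁺) − E°(Cu²⁺/Cu⁺).
So E°(Tl³⁺/Tl⁺) = E°cell + E°(Cu²⁺/Cu⁺) = +1.088 + (+0.16) = +1.25 V.

+1.25 V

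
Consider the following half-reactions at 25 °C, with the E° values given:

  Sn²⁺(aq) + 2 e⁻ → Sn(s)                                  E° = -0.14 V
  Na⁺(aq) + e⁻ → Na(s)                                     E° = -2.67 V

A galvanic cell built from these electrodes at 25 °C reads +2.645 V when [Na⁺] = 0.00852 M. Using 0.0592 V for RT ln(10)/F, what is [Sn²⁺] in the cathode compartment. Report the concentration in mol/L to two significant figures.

Sn²⁺/Sn is the cathode, Na⁺/Na the anode: E°cell = +2.53 V, n = 2.
Overall reaction: Sn²⁺(aq) + 2 Na(s) → Sn(s) + 2 Na⁺(aq); Q = [Na⁺]^2/[Sn²⁺]^1.
From E = E° − (0.0592/n) log Q: log Q = (E° − E)·n/0.0592 = (+2.53 − (+2.645))·2/0.0592 = -3.8851.
So 1·log[Sn²⁺] = 2·log(0.00852) − log Q = -4.1391 − (-3.8851) = -0.2540; [Sn²⁺] = 10^(-0.2540) ≈ 0.56 M.

0.56 M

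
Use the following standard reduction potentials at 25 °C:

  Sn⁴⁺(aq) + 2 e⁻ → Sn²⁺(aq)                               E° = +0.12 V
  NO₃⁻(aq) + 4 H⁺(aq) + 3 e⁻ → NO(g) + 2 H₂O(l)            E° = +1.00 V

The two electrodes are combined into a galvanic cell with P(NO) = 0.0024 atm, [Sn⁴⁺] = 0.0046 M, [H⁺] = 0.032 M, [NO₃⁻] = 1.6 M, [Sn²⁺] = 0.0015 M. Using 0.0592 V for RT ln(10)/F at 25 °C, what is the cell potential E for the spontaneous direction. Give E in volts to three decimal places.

NO₃⁻/NO is the cathode (higher E°), Sn⁴⁺/Sn²⁺ the anode: E°cell = +1.00 − (+0.12) = +0.88 V, n = 6.
Overall: 2 NO₃⁻(aq) + 8 H⁺(aq) + 3 Sn²⁺(aq) → 2 NO(g) + 4 H₂O(l) + 3 Sn⁴⁺(aq)
Q = P(NO)^2·[Sn⁴⁺]^3 / ([NO₃⁻]^2·[H⁺]^8·[Sn²⁺]^3); log Q = 7.771.
E = E° − (0.0592/n) log Q = +0.88 − (0.0592/6)(7.771) = +0.803 V.

+0.803 V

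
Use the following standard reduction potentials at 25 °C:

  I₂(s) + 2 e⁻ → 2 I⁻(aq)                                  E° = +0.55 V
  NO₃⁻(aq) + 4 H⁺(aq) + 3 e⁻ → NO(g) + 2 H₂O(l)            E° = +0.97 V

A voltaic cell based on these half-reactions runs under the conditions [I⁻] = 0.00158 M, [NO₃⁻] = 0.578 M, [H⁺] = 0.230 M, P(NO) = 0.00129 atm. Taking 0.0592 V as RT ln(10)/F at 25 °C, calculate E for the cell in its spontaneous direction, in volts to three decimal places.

+0.256 V

NO₃⁻/NO is the cathode (higher E°), I₂/I⁻ the anode: E°cell = +0.97 − (+0.55) = +0.42 V, n = 6.
Overall: 2 NO₃⁻(aq) + 8 H⁺(aq) + 6 I⁻(aq) → 2 NO(g) + 4 H₂O(l) + 3 I₂(s)
Q = P(NO)^2 / ([NO₃⁻]^2·[H⁺]^8·[I⁻]^6); log Q = 16.612.
E = E° − (0.0592/n) log Q = +0.42 − (0.0592/6)(16.612) = +0.256 V.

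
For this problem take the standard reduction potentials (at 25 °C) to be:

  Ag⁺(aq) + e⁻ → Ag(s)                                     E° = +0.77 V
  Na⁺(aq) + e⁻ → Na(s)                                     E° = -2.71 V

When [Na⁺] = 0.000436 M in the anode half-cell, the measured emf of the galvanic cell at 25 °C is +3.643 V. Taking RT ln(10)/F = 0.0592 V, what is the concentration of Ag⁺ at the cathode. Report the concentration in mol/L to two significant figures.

Ag⁺/Ag is the cathode, Na⁺/Na the anode: E°cell = +3.48 V, n = 1.
Overall reaction: Ag⁺(aq) + Na(s) → Ag(s) + Na⁺(aq); Q = [Na⁺]^1/[Ag⁺]^1.
From E = E° − (0.0592/n) log Q: log Q = (E° − E)·n/0.0592 = (+3.48 − (+3.643))·1/0.0592 = -2.7534.
So 1·log[Ag⁺] = 1·log(0.000436) − log Q = -3.3605 − (-2.7534) = -0.6071; [Ag⁺] = 10^(-0.6071) ≈ 0.25 M.

0.25 M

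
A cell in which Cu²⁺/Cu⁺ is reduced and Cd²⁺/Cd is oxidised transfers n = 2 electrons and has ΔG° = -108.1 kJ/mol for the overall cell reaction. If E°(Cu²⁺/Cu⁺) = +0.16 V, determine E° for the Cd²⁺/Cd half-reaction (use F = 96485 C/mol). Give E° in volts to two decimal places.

-0.40 V

E°cell = −ΔG°/(nF) = −(-108.1×10³)/((2)(96485)) = +0.560 V.
Since Cu²⁺/Cu⁺ is the cathode and Cd²⁺/Cd the anode, E°cell = E°(Cu²⁺/Cu⁺) − E°(Cd²⁺/Cd).
So E°(Cd²⁺/Cd) = E°(Cu²⁺/Cu⁺) − E°cell = (+0.16) − (+0.560) = -0.40 V.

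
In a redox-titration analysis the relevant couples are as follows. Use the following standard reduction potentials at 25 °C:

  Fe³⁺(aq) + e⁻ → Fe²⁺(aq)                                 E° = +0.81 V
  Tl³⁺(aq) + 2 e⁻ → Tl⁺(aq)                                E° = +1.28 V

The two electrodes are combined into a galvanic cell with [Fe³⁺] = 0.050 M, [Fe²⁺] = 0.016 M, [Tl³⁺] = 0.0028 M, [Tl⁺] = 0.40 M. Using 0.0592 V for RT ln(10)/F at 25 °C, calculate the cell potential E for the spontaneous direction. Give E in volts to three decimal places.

Tl³⁺/Tl⁺ is the cathode (higher E°), Fe³⁺/Fe²⁺ the anode: E°cell = +1.28 − (+0.81) = +0.47 V, n = 2.
Overall: Tl³⁺(aq) + 2 Fe²⁺(aq) → Tl⁺(aq) + 2 Fe³⁺(aq)
Q = [Tl⁺]·[Fe³⁺]^2 / ([Tl³⁺]·[Fe²⁺]^2); log Q = 3.145.
E = E° − (0.0592/n) log Q = +0.47 − (0.0592/2)(3.145) = +0.377 V.

+0.377 V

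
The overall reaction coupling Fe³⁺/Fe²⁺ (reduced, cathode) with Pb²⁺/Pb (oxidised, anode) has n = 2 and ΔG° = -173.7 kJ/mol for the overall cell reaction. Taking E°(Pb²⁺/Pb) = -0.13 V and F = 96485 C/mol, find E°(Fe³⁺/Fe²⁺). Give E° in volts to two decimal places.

+0.77 V

E°cell = −ΔG°/(nF) = −(-173.7×10³)/((2)(96485)) = +0.900 V.
Since Fe³⁺/Fe²⁺ is the cathode and Pb²⁺/Pb the anode, E°cell = E°(Fe³⁺/Fe²⁺) − E°(Pb²⁺/Pb).
So E°(Fe³⁺/Fe²⁺) = E°cell + E°(Pb²⁺/Pb) = +0.900 + (-0.13) = +0.77 V.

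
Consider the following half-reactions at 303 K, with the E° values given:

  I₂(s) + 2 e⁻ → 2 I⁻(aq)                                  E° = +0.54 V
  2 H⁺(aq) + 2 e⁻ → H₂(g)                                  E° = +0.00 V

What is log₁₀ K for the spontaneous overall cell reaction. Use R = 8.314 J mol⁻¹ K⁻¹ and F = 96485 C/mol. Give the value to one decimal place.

18.0

Cathode: I₂/I⁻; anode: H⁺/H₂. E°cell = (+0.54) − (+0.00) = +0.54 V, with n = 2.
ΔG° = −nFE° = −RT ln K, so ln K = nFE°/(RT) = (2)(96485)(+0.54) / ((8.314)(303)) = 41.365.
log₁₀ K = 41.365 / ln 10 = 18.0.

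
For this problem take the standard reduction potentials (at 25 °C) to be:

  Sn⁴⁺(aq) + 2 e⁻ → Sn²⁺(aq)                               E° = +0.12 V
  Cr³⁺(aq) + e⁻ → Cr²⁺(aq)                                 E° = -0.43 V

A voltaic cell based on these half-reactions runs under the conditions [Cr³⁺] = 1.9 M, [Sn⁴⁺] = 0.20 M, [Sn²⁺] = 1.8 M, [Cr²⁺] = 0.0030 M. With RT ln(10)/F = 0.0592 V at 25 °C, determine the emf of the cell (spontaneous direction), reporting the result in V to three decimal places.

+0.356 V

Sn⁴⁺/Sn²⁺ is the cathode (higher E°), Cr³⁺/Cr²⁺ the anode: E°cell = +0.12 − (-0.43) = +0.55 V, n = 2.
Overall: Sn⁴⁺(aq) + 2 Cr²⁺(aq) → Sn²⁺(aq) + 2 Cr³⁺(aq)
Q = [Sn²⁺]·[Cr³⁺]^2 / ([Sn⁴⁺]·[Cr²⁺]^2); log Q = 6.558.
E = E° − (0.0592/n) log Q = +0.55 − (0.0592/2)(6.558) = +0.356 V.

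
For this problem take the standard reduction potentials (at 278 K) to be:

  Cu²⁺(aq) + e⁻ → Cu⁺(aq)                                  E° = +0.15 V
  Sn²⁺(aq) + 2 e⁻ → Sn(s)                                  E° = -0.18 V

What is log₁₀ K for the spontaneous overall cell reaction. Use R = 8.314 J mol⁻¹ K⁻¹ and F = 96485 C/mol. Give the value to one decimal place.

Cathode: Cu²⁺/Cu⁺; anode: Sn²⁺/Sn. E°cell = (+0.15) − (-0.18) = +0.33 V, with n = 2.
ΔG° = −nFE° = −RT ln K, so ln K = nFE°/(RT) = (2)(96485)(+0.33) / ((8.314)(278)) = 27.552.
log₁₀ K = 27.552 / ln 10 = 12.0.

12.0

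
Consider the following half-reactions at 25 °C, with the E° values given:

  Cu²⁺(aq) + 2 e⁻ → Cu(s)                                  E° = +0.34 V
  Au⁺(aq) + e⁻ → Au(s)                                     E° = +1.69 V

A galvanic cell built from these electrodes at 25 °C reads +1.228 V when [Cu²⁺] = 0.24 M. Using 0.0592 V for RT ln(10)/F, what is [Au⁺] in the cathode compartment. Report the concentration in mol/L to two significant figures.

0.0043 M

Au⁺/Au is the cathode, Cu²⁺/Cu the anode: E°cell = +1.35 V, n = 2.
Overall reaction: 2 Au⁺(aq) + Cu(s) → 2 Au(s) + Cu²⁺(aq); Q = [Cu²⁺]^1/[Au⁺]^2.
From E = E° − (0.0592/n) log Q: log Q = (E° − E)·n/0.0592 = (+1.35 − (+1.228))·2/0.0592 = 4.1216.
So 2·log[Au⁺] = 1·log(0.24) − log Q = -0.6198 − (4.1216) = -4.7414; log[Au⁺] = -4.7414 / 2 = -2.3707; [Au⁺] = 10^(-2.3707) ≈ 0.0043 M.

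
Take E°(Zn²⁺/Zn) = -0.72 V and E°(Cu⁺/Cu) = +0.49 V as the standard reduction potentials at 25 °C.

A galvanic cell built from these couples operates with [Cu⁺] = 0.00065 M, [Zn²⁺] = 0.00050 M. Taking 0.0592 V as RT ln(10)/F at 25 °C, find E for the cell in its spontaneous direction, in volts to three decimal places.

+1.119 V

Cu⁺/Cu is the cathode (higher E°), Zn²⁺/Zn the anode: E°cell = +0.49 − (-0.72) = +1.21 V, n = 2.
Overall: 2 Cu⁺(aq) + Zn(s) → 2 Cu(s) + Zn²⁺(aq)
Q = [Zn²⁺] / ([Cu⁺]^2); log Q = 3.073.
E = E° − (0.0592/n) log Q = +1.21 − (0.0592/2)(3.073) = +1.119 V.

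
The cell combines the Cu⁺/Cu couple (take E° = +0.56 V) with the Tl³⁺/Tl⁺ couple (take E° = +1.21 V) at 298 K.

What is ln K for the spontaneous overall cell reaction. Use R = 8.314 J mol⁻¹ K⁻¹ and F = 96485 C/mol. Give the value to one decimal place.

50.6

Cathode: Tl³⁺/Tl⁺; anode: Cu⁺/Cu. E°cell = (+1.21) − (+0.56) = +0.65 V, with n = 2.
ΔG° = −nFE° = −RT ln K, so ln K = nFE°/(RT) = (2)(96485)(+0.65) / ((8.314)(298)) = 50.626.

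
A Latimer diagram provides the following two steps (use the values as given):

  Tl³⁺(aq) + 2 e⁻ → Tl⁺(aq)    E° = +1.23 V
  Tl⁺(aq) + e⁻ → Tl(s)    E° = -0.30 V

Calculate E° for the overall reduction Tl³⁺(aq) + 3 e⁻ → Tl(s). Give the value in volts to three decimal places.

Since ΔG° = −nFE° is additive over sequential reductions, n₃E°₃ = n₁E°₁ + n₂E°₂.
E°₃ = (2×+1.23 + 1×-0.30) / 3 = (+2.160) / 3 = +0.720 V.
Simply averaging or adding the two E° values would be wrong; the electron-weighted sum is required.

+0.720 V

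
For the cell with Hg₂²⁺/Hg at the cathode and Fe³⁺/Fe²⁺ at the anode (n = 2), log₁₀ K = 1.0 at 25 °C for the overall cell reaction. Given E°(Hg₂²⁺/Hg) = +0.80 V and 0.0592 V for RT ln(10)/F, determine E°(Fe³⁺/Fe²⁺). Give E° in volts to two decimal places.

+0.77 V

E°cell = (0.0592/n)·log K = (0.0592/2)(1.0) = +0.030 V.
Since Hg₂²⁺/Hg is the cathode and Fe³⁺/Fe²⁺ the anode, E°cell = E°(Hg₂²⁺/Hg) − E°(Fe³⁺/Fe²⁺).
So E°(Fe³⁺/Fe²⁺) = E°(Hg₂²⁺/Hg) − E°cell = (+0.80) − (+0.030) = +0.77 V.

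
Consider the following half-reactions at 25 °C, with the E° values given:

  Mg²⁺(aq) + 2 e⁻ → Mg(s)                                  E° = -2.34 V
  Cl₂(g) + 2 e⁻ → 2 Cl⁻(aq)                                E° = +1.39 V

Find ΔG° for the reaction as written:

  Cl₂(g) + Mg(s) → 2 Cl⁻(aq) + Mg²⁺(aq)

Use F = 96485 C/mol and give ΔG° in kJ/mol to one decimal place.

As written, Cl₂/Cl⁻ is reduced (cathode) and Mg²⁺/Mg is oxidised (anode), so E°cell = (+1.39) − (-2.34) = +3.73 V.
Balancing electrons gives n = 2.
ΔG° = −nFE° = −(2)(96485)(+3.73) = -719,778 J = -719.8 kJ/mol.

-719.8 kJ/mol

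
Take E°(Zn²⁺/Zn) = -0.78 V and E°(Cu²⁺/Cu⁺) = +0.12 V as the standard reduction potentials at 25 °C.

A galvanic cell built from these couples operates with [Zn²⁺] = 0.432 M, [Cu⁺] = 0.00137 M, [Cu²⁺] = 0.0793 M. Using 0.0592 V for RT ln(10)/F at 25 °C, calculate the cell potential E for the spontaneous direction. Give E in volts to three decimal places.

Cu²⁺/Cu⁺ is the cathode (higher E°), Zn²⁺/Zn the anode: E°cell = +0.12 − (-0.78) = +0.90 V, n = 2.
Overall: 2 Cu²⁺(aq) + Zn(s) → 2 Cu⁺(aq) + Zn²⁺(aq)
Q = [Cu⁺]^2·[Zn²⁺] / ([Cu²⁺]^2); log Q = -3.890.
E = E° − (0.0592/n) log Q = +0.90 − (0.0592/2)(-3.890) = +1.015 V.

+1.015 V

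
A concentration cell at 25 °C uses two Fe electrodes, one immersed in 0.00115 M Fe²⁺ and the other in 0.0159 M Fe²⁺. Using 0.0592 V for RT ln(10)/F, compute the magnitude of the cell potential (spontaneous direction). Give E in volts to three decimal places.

+0.034 V

For a concentration cell E°cell = 0. The 0.0159 M side is the cathode (reduction is favoured where [Fe²⁺] is higher).
With n = 2, E = −(0.0592/2) log([Fe²⁺]ₐₙ/[Fe²⁺]꜀ₐₜ) = −(0.0592/2) log(0.00115/0.0159) = −(0.0592/2)(-1.141) = +0.034 V.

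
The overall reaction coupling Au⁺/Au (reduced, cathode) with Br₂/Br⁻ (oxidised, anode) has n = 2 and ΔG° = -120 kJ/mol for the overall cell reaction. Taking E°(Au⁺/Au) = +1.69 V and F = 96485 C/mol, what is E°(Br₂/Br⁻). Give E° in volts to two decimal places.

+1.07 V

E°cell = −ΔG°/(nF) = −(-120×10³)/((2)(96485)) = +0.622 V.
Since Au⁺/Au is the cathode and Br₂/Br⁻ the anode, E°cell = E°(Au⁺/Au) − E°(Br₂/Br⁻).
So E°(Br₂/Br⁻) = E°(Au⁺/Au) − E°cell = (+1.69) − (+0.622) = +1.07 V.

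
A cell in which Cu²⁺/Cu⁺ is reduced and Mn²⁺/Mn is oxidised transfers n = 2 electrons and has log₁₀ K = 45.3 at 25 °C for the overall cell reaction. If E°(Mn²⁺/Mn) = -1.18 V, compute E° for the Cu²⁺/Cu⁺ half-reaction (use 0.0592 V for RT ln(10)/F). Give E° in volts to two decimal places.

E°cell = (0.0592/n)·log K = (0.0592/2)(45.3) = +1.341 V.
Since Cu²⁺/Cu⁺ is the cathode and Mn²⁺/Mn the anode, E°cell = E°(Cu²⁺/Cu⁺) − E°(Mn²⁺/Mn).
So E°(Cu²⁺/Cu⁺) = E°cell + E°(Mn²⁺/Mn) = +1.341 + (-1.18) = +0.16 V.

+0.16 V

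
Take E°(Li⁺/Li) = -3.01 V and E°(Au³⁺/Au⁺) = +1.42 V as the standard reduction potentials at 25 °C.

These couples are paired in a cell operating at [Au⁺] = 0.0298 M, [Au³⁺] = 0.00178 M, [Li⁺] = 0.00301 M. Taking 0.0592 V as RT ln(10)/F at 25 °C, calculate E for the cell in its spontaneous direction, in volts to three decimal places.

Au³⁺/Au⁺ is the cathode (higher E°), Li⁺/Li the anode: E°cell = +1.42 − (-3.01) = +4.43 V, n = 2.
Overall: Au³⁺(aq) + 2 Li(s) → Au⁺(aq) + 2 Li⁺(aq)
Q = [Au⁺]·[Li⁺]^2 / ([Au³⁺]); log Q = -3.819.
E = E° − (0.0592/n) log Q = +4.43 − (0.0592/2)(-3.819) = +4.543 V.

+4.543 V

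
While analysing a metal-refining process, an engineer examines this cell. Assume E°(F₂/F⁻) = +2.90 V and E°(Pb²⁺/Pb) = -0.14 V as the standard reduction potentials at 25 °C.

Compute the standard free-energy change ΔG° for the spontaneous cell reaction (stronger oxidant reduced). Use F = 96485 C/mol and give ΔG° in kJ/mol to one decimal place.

-586.6 kJ/mol

F₂/F⁻ (E° = +2.90 V) is the cathode; Pb²⁺/Pb (E° = -0.14 V) is the anode, so E°cell = +3.04 V.
Balancing electrons gives n = 2 (lcm of 2 and 2).
ΔG° = −nFE° = −(2)(96485)(+3.04) = -586,629 J = -586.6 kJ/mol.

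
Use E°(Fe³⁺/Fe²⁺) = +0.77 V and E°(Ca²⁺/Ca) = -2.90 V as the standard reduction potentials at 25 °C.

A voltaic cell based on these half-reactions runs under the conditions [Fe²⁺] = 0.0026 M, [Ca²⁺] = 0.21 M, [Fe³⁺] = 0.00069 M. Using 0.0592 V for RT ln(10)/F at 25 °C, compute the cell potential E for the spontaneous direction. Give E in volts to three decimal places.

+3.656 V

Fe³⁺/Fe²⁺ is the cathode (higher E°), Ca²⁺/Ca the anode: E°cell = +0.77 − (-2.90) = +3.67 V, n = 2.
Overall: 2 Fe³⁺(aq) + Ca(s) → 2 Fe²⁺(aq) + Ca²⁺(aq)
Q = [Fe²⁺]^2·[Ca²⁺] / ([Fe³⁺]^2); log Q = 0.474.
E = E° − (0.0592/n) log Q = +3.67 − (0.0592/2)(0.474) = +3.656 V.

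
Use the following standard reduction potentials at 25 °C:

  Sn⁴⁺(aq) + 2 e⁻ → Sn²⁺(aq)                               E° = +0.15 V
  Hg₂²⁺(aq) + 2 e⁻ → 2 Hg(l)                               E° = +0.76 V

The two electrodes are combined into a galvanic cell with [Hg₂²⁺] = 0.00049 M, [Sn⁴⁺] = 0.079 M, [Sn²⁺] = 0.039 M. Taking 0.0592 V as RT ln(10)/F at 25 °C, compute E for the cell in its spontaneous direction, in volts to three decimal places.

+0.503 V

Hg₂²⁺/Hg is the cathode (higher E°), Sn⁴⁺/Sn²⁺ the anode: E°cell = +0.76 − (+0.15) = +0.61 V, n = 2.
Overall: Hg₂²⁺(aq) + Sn²⁺(aq) → 2 Hg(l) + Sn⁴⁺(aq)
Q = [Sn⁴⁺] / ([Hg₂²⁺]·[Sn²⁺]); log Q = 3.616.
E = E° − (0.0592/n) log Q = +0.61 − (0.0592/2)(3.616) = +0.503 V.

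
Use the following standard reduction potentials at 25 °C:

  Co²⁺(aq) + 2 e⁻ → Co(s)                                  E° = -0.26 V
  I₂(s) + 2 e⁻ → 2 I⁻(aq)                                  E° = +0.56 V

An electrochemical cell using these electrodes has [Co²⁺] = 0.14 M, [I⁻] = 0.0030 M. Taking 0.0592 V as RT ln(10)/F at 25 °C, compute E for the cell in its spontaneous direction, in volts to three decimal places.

+0.995 V

I₂/I⁻ is the cathode (higher E°), Co²⁺/Co the anode: E°cell = +0.56 − (-0.26) = +0.82 V, n = 2.
Overall: I₂(s) + Co(s) → 2 I⁻(aq) + Co²⁺(aq)
Q = [I⁻]^2·[Co²⁺]; log Q = -5.900.
E = E° − (0.0592/n) log Q = +0.82 − (0.0592/2)(-5.900) = +0.995 V.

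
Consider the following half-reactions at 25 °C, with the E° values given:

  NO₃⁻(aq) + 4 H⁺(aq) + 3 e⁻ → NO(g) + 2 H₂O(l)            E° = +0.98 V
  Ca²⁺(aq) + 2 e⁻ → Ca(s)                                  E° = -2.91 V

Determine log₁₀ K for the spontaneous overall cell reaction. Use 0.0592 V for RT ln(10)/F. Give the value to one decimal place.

394.3

Cathode: NO₃⁻/NO; anode: Ca²⁺/Ca. E°cell = +3.89 V, n = 6.
log K = nE°cell / 0.0592 = (6)(+3.89) / 0.0592 = 394.3.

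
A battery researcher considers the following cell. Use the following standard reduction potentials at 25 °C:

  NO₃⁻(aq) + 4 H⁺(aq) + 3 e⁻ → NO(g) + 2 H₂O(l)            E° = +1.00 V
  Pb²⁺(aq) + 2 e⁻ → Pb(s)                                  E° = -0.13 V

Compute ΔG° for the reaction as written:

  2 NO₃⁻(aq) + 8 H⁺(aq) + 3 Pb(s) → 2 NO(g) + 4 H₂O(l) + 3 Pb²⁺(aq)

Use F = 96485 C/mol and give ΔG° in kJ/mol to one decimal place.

As written, NO₃⁻/NO is reduced (cathode) and Pb²⁺/Pb is oxidised (anode), so E°cell = (+1.00) − (-0.13) = +1.13 V.
Balancing electrons gives n = 6.
ΔG° = −nFE° = −(6)(96485)(+1.13) = -654,168 J = -654.2 kJ/mol.

-654.2 kJ/mol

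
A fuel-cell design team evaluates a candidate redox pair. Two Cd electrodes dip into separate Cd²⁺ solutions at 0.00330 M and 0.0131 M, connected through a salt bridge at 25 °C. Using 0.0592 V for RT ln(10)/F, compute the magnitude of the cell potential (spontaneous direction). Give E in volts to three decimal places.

+0.018 V

For a concentration cell E°cell = 0. The 0.0131 M side is the cathode (reduction is favoured where [Cd²⁺] is higher).
With n = 2, E = −(0.0592/2) log([Cd²⁺]ₐₙ/[Cd²⁺]꜀ₐₜ) = −(0.0592/2) log(0.0033/0.0131) = −(0.0592/2)(-0.599) = +0.018 V.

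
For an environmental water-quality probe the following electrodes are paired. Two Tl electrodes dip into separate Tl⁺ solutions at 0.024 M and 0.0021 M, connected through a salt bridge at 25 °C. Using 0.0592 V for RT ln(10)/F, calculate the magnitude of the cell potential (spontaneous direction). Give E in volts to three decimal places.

+0.063 V

For a concentration cell E°cell = 0. The 0.024 M side is the cathode (reduction is favoured where [Tl⁺] is higher).
With n = 1, E = −(0.0592/1) log([Tl⁺]ₐₙ/[Tl⁺]꜀ₐₜ) = −(0.0592/1) log(0.0021/0.024) = −(0.0592/1)(-1.058) = +0.063 V.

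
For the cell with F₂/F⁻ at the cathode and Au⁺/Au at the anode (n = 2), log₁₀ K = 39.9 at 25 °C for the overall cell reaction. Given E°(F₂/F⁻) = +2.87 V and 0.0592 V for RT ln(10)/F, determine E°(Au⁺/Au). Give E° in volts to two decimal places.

E°cell = (0.0592/n)·log K = (0.0592/2)(39.9) = +1.181 V.
Since F₂/F⁻ is the cathode and Au⁺/Au the anode, E°cell = E°(F₂/F⁻) − E°(Au⁺/Au).
So E°(Au⁺/Au) = E°(F₂/F⁻) − E°cell = (+2.87) − (+1.181) = +1.69 V.

+1.69 V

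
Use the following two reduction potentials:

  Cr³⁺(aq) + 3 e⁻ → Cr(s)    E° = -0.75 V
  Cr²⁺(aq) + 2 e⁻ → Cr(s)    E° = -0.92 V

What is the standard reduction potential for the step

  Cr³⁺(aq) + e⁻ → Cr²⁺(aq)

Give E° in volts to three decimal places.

Sequential free energies add, so n₃E°₃ = n₁E°₁ + n₂E°₂.
With n₃ = 3, and the known step contributing 2×(-0.92) V, the unknown satisfies 1·E° = 3×(-0.75) − 2×(-0.92) = -0.410.
E° = -0.410 / 1 = -0.410 V.

-0.410 V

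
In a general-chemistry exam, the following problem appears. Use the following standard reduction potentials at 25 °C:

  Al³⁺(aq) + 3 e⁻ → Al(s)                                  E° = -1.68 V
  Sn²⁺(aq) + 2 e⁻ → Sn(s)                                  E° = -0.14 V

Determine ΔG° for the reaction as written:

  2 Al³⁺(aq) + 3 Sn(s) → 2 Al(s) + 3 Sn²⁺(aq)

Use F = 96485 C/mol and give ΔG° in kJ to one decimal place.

+891.5 kJ

As written, Al³⁺/Al is reduced (cathode) and Sn²⁺/Sn is oxidised (anode), so E°cell = (-1.68) − (-0.14) = -1.54 V.
Balancing electrons gives n = 6.
ΔG° = −nFE° = −(6)(96485)(-1.54) = 891,521 J = +891.5 kJ.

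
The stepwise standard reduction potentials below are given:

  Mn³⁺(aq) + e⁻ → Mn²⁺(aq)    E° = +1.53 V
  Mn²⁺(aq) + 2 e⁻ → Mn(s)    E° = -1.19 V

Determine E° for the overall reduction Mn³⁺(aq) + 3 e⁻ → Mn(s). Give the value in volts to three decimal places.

Adding the free-energy changes (−nFE°) of the two steps gives −n₃FE°₃ = −n₁FE°₁ − n₂FE°₂.
E°₃ = (1×+1.53 + 2×-1.19) / 3 = (-0.850) / 3 = -0.283 V.
Simply averaging or adding the two E° values would be wrong; the electron-weighted sum is required.

-0.283 V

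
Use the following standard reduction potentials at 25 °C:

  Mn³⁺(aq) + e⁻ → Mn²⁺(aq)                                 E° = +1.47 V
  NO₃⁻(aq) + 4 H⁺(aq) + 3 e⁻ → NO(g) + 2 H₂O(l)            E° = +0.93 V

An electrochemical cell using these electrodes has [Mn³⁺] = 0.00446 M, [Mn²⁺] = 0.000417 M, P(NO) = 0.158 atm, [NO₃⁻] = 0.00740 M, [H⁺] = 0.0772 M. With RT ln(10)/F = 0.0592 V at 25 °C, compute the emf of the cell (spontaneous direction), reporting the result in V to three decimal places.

Mn³⁺/Mn²⁺ is the cathode (higher E°), NO₃⁻/NO the anode: E°cell = +1.47 − (+0.93) = +0.54 V, n = 3.
Overall: 3 Mn³⁺(aq) + NO(g) + 2 H₂O(l) → 3 Mn²⁺(aq) + NO₃⁻(aq) + 4 H⁺(aq)
Q = [Mn²⁺]^3·[NO₃⁻]·[H⁺]^4 / ([Mn³⁺]^3·P(NO)); log Q = -8.867.
E = E° − (0.0592/n) log Q = +0.54 − (0.0592/3)(-8.867) = +0.715 V.

+0.715 V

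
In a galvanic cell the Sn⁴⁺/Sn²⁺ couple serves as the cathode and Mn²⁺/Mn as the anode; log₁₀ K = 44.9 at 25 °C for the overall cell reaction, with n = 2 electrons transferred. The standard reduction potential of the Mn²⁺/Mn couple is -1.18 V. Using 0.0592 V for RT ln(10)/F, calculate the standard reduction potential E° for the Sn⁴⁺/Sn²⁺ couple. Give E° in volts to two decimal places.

E°cell = (0.0592/n)·log K = (0.0592/2)(44.9) = +1.329 V.
Since Sn⁴⁺/Sn²⁺ is the cathode and Mn²⁺/Mn the anode, E°cell = E°(Sn⁴⁺/Sn²⁺) − E°(Mn²⁺/Mn).
So E°(Sn⁴⁺/Sn²⁺) = E°cell + E°(Mn²⁺/Mn) = +1.329 + (-1.18) = +0.15 V.

+0.15 V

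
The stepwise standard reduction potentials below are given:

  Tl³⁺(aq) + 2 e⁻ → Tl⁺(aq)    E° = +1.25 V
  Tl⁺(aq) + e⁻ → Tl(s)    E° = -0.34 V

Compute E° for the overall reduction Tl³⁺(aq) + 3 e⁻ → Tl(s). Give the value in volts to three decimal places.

+0.720 V

Adding the free-energy changes (−nFE°) of the two steps gives −n₃FE°₃ = −n₁FE°₁ − n₂FE°₂.
E°₃ = (2×+1.25 + 1×-0.34) / 3 = (+2.160) / 3 = +0.720 V.
E° values themselves are not directly additive — weighting by electron count is essential.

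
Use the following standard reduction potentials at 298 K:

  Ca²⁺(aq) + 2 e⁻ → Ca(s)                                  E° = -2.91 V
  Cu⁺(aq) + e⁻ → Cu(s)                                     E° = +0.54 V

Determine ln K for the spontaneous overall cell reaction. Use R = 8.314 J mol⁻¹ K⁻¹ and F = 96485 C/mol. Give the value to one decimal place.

Cathode: Cu⁺/Cu; anode: Ca²⁺/Ca. E°cell = (+0.54) − (-2.91) = +3.45 V, with n = 2.
ΔG° = −nFE° = −RT ln K, so ln K = nFE°/(RT) = (2)(96485)(+3.45) / ((8.314)(298)) = 268.709.

268.7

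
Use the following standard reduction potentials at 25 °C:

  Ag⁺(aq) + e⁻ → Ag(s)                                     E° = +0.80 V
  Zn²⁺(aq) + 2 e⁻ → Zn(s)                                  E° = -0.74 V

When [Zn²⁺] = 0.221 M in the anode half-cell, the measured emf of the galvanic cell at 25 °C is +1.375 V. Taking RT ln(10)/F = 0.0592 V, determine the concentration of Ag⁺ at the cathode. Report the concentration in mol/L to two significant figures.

0.00077 M

Ag⁺/Ag is the cathode, Zn²⁺/Zn the anode: E°cell = +1.54 V, n = 2.
Overall reaction: 2 Ag⁺(aq) + Zn(s) → 2 Ag(s) + Zn²⁺(aq); Q = [Zn²⁺]^1/[Ag⁺]^2.
From E = E° − (0.0592/n) log Q: log Q = (E° − E)·n/0.0592 = (+1.54 − (+1.375))·2/0.0592 = 5.5743.
So 2·log[Ag⁺] = 1·log(0.221) − log Q = -0.6556 − (5.5743) = -6.2299; log[Ag⁺] = -6.2299 / 2 = -3.1149; [Ag⁺] = 10^(-3.1149) ≈ 0.00077 M.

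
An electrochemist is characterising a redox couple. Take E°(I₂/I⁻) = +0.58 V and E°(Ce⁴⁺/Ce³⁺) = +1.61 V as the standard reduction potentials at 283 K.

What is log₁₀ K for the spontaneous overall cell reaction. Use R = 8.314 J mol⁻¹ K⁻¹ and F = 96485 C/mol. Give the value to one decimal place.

Cathode: Ce⁴⁺/Ce³⁺; anode: I₂/I⁻. E°cell = (+1.61) − (+0.58) = +1.03 V, with n = 2.
ΔG° = −nFE° = −RT ln K, so ln K = nFE°/(RT) = (2)(96485)(+1.03) / ((8.314)(283)) = 84.475.
log₁₀ K = 84.475 / ln 10 = 36.7.

36.7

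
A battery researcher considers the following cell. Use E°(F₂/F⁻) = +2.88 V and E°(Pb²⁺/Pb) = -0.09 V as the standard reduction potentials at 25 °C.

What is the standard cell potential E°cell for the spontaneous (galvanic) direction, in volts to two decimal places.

The F₂/F⁻ couple has the higher reduction potential, so it is the cathode; Pb²⁺/Pb is oxidised at the anode.
E°cell = E°(cathode) − E°(anode) = (+2.88) − (-0.09) = +2.97 V.
Since E°cell > 0, the reaction is spontaneous under standard conditions.

+2.97 V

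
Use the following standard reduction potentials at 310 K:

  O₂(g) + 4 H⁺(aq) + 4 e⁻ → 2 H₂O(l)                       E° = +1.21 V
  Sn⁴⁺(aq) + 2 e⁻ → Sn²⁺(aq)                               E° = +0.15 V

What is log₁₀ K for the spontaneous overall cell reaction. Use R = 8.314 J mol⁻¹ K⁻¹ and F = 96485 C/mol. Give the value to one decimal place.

Cathode: O₂/H₂O; anode: Sn⁴⁺/Sn²⁺. E°cell = (+1.21) − (+0.15) = +1.06 V, with n = 4.
ΔG° = −nFE° = −RT ln K, so ln K = nFE°/(RT) = (4)(96485)(+1.06) / ((8.314)(310)) = 158.728.
log₁₀ K = 158.728 / ln 10 = 68.9.

68.9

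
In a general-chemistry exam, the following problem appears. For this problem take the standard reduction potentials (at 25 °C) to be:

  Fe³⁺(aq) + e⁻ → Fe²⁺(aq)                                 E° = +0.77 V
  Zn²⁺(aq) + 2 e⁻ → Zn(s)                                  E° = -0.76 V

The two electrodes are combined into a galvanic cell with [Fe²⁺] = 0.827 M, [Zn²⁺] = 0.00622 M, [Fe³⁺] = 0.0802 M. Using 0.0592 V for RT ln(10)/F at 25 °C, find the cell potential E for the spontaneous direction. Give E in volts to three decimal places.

Fe³⁺/Fe²⁺ is the cathode (higher E°), Zn²⁺/Zn the anode: E°cell = +0.77 − (-0.76) = +1.53 V, n = 2.
Overall: 2 Fe³⁺(aq) + Zn(s) → 2 Fe²⁺(aq) + Zn²⁺(aq)
Q = [Fe²⁺]^2·[Zn²⁺] / ([Fe³⁺]^2); log Q = -0.180.
E = E° − (0.0592/n) log Q = +1.53 − (0.0592/2)(-0.180) = +1.535 V.

+1.535 V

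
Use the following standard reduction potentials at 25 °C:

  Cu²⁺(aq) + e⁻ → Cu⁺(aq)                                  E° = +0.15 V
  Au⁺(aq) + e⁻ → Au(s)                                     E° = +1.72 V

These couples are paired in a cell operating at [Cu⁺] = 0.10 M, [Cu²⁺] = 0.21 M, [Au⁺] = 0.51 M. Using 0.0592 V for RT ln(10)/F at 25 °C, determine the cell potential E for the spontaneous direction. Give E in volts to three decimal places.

+1.534 V

Au⁺/Au is the cathode (higher E°), Cu²⁺/Cu⁺ the anode: E°cell = +1.72 − (+0.15) = +1.57 V, n = 1.
Overall: Au⁺(aq) + Cu⁺(aq) → Au(s) + Cu²⁺(aq)
Q = [Cu²⁺] / ([Au⁺]·[Cu⁺]); log Q = 0.615.
E = E° − (0.0592/n) log Q = +1.57 − (0.0592/1)(0.615) = +1.534 V.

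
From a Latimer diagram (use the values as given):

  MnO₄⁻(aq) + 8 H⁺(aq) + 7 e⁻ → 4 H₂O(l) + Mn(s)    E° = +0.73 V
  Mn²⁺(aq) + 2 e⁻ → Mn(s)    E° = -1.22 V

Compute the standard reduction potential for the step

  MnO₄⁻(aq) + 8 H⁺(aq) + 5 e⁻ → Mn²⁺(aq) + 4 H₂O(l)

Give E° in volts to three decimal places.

Sequential free energies add, so n₃E°₃ = n₁E°₁ + n₂E°₂.
With n₃ = 7, and the known step contributing 2×(-1.22) V, the unknown satisfies 5·E° = 7×(+0.73) − 2×(-1.22) = +7.550.
E° = +7.550 / 5 = +1.510 V.

+1.510 V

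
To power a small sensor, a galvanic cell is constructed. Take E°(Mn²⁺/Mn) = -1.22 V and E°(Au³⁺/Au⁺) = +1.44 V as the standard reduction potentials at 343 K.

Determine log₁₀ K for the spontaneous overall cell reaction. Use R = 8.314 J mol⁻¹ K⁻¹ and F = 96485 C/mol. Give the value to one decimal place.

78.2

Cathode: Au³⁺/Au⁺; anode: Mn²⁺/Mn. E°cell = (+1.44) − (-1.22) = +2.66 V, with n = 2.
ΔG° = −nFE° = −RT ln K, so ln K = nFE°/(RT) = (2)(96485)(+2.66) / ((8.314)(343)) = 179.998.
log₁₀ K = 179.998 / ln 10 = 78.2.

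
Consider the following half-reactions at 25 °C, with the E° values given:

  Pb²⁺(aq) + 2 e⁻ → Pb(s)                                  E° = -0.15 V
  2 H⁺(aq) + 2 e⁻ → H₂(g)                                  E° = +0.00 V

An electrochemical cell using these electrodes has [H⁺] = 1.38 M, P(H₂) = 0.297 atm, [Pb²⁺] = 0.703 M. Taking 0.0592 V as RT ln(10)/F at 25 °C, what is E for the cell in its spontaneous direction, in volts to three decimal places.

H⁺/H₂ is the cathode (higher E°), Pb²⁺/Pb the anode: E°cell = +0.00 − (-0.15) = +0.15 V, n = 2.
Overall: 2 H⁺(aq) + Pb(s) → H₂(g) + Pb²⁺(aq)
Q = P(H₂)·[Pb²⁺] / ([H⁺]^2); log Q = -0.960.
E = E° − (0.0592/n) log Q = +0.15 − (0.0592/2)(-0.960) = +0.178 V.

+0.178 V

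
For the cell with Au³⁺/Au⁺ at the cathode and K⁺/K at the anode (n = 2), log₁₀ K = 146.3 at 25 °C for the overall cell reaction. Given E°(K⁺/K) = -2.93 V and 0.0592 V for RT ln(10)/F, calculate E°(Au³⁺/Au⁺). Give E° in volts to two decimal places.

+1.40 V

E°cell = (0.0592/n)·log K = (0.0592/2)(146.3) = +4.330 V.
Since Au³⁺/Au⁺ is the cathode and K⁺/K the anode, E°cell = E°(Au³⁺/Au⁺) − E°(K⁺/K).
So E°(Au³⁺/Au⁺) = E°cell + E°(K⁺/K) = +4.330 + (-2.93) = +1.40 V.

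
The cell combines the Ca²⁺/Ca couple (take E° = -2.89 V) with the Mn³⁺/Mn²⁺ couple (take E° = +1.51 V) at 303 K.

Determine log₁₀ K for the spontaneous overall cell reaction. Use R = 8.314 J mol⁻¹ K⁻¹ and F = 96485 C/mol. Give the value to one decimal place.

Cathode: Mn³⁺/Mn²⁺; anode: Ca²⁺/Ca. E°cell = (+1.51) − (-2.89) = +4.40 V, with n = 2.
ΔG° = −nFE° = −RT ln K, so ln K = nFE°/(RT) = (2)(96485)(+4.40) / ((8.314)(303)) = 337.047.
log₁₀ K = 337.047 / ln 10 = 146.4.

146.4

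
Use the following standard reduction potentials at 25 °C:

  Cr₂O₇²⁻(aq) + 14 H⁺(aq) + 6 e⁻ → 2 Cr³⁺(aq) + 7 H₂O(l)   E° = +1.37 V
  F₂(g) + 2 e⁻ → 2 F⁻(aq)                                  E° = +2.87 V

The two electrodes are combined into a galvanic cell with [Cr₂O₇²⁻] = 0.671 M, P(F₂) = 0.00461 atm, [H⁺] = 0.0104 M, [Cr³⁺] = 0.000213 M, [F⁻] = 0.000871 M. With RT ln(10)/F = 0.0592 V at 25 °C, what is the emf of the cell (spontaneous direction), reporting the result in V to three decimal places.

+1.815 V

F₂/F⁻ is the cathode (higher E°), Cr₂O₇²⁻/Cr³⁺ the anode: E°cell = +2.87 − (+1.37) = +1.50 V, n = 6.
Overall: 3 F₂(g) + 2 Cr³⁺(aq) + 7 H₂O(l) → 6 F⁻(aq) + Cr₂O₇²⁻(aq) + 14 H⁺(aq)
Q = [F⁻]^6·[Cr₂O₇²⁻]·[H⁺]^14 / (P(F₂)^3·[Cr³⁺]^2); log Q = -31.943.
E = E° − (0.0592/n) log Q = +1.50 − (0.0592/6)(-31.943) = +1.815 V.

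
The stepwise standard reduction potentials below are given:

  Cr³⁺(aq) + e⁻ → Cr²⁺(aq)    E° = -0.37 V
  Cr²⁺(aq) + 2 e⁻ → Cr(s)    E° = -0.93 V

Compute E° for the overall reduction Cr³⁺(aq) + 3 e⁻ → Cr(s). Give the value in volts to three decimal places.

-0.743 V

Since ΔG° = −nFE° is additive over sequential reductions, n₃E°₃ = n₁E°₁ + n₂E°₂.
E°₃ = (1×-0.37 + 2×-0.93) / 3 = (-2.230) / 3 = -0.743 V.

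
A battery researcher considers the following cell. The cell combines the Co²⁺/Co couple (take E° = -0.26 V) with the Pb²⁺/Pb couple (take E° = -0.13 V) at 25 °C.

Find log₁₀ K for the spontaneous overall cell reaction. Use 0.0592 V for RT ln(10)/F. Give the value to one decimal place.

4.4

Cathode: Pb²⁺/Pb; anode: Co²⁺/Co. E°cell = +0.13 V, n = 2.
log K = nE°cell / 0.0592 = (2)(+0.13) / 0.0592 = 4.4.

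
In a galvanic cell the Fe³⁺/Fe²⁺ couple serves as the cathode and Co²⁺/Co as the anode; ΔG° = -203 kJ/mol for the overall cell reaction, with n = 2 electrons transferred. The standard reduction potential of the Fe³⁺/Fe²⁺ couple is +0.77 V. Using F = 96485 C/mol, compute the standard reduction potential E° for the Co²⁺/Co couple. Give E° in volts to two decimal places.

E°cell = −ΔG°/(nF) = −(-203×10³)/((2)(96485)) = +1.052 V.
Since Fe³⁺/Fe²⁺ is the cathode and Co²⁺/Co the anode, E°cell = E°(Fe³⁺/Fe²⁺) − E°(Co²⁺/Co).
So E°(Co²⁺/Co) = E°(Fe³⁺/Fe²⁺) − E°cell = (+0.77) − (+1.052) = -0.28 V.

-0.28 V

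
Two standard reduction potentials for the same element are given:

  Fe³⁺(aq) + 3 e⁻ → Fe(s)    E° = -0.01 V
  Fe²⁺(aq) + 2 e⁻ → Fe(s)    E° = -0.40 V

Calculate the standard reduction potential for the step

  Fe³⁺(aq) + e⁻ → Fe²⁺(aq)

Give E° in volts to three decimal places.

Sequential free energies add, so n₃E°₃ = n₁E°₁ + n₂E°₂.
With n₃ = 3, and the known step contributing 2×(-0.40) V, the unknown satisfies 1·E° = 3×(-0.01) − 2×(-0.40) = +0.770.
E° = +0.770 / 1 = +0.770 V.

+0.770 V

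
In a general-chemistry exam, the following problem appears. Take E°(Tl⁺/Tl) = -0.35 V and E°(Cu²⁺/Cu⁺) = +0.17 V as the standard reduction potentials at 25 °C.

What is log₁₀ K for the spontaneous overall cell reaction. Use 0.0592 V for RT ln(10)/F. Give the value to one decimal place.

Cathode: Cu²⁺/Cu⁺; anode: Tl⁺/Tl. E°cell = +0.52 V, n = 1.
log K = nE°cell / 0.0592 = (1)(+0.52) / 0.0592 = 8.8.

8.8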